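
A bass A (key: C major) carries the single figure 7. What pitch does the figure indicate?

Counting 6 letter steps above A lands on G; in C major, that letter is G.

G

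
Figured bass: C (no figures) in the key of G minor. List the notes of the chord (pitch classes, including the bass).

An unfigured bass implies 5/3.
A third above C in this key is Eb.
A fifth above C in this key is G.
Together with the bass C, this spells C minor in root position.

C, Eb, G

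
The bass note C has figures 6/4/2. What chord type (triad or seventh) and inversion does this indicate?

seventh chord, third inversion

Intervals of 6/4/2 above the bass form a seventh chord; the bass is the seventh, so this is third inversion.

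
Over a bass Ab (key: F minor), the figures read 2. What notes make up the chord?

The written figures 2 are shorthand for 6/4/2: the 6/4 are implied.
A second above Ab in this key is Bb.
A fourth above Ab in this key is Db.
A sixth above Ab in this key is F.
Together with the bass Ab, this spells Bb minor seventh in third inversion.

Ab, Bb, Db, F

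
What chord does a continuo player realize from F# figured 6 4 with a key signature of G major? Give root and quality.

The figures 6 4 indicate a triad in second inversion.
In second inversion the root lies a fourth above the bass: a fourth above F# in G major is B.
The chord tones are F#, B, D, giving B minor.

B minor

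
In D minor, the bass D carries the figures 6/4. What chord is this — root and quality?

The figures 6/4 indicate a triad in second inversion.
In second inversion the root lies a fourth above the bass: a fourth above D in D minor is G.
The chord tones are D, G, Bb, giving G minor.

G minor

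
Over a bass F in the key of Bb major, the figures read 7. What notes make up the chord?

F, A, C, Eb

The written figures 7 are shorthand for 7/5/3: the 5/3 are implied.
A third above F in this key is A.
A fifth above F in this key is C.
A seventh above F in this key is Eb.
Together with the bass F, this spells F dominant seventh in root position.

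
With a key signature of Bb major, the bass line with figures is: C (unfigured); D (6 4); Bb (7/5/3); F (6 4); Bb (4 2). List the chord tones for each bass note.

C (5/3): C, Eb, G.
D (6/4): D, G, Bb.
Bb (7/5/3): Bb, D, F, A.
F (6/4): F, Bb, D.
Bb (6/4/2): Bb, C, Eb, G.

C, Eb, G | D, G, Bb | Bb, D, F, A | F, Bb, D | Bb, C, Eb, G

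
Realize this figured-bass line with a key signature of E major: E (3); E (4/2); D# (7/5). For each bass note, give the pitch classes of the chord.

E (5/3): E, G#, B.
E (6/4/2): E, F#, A, C#.
D# (7/5/3): D#, F#, A, C#.

E, G#, B | E, F#, A, C# | D#, F#, A, C#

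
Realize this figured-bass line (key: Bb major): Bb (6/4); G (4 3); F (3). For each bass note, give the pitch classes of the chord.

Bb (6/4): Bb, Eb, G.
G (6/4/3): G, Bb, C, Eb.
F (5/3): F, A, C.

Bb, Eb, G | G, Bb, C, Eb | F, A, C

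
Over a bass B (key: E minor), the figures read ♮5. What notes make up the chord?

The written figures ♮5 are shorthand for 5/3: the 3 is implied.
A third above B in this key is D.
A fifth above B in this key is F#, made natural (F) by the ♮ figure.
Together with the bass B, this spells B diminished in root position.

B, D, F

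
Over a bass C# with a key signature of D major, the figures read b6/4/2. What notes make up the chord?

C#, D, F#, Ab

A second above C# in this key is D.
A fourth above C# in this key is F#.
A sixth above C# in this key is A, lowered to Ab by the flat.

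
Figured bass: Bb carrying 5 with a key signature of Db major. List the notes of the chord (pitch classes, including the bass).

The written figures 5 are shorthand for 5/3: the 3 is implied.
A third above Bb in this key is Db.
A fifth above Bb in this key is F.
Together with the bass Bb, this spells Bb minor in root position.

Bb, Db, F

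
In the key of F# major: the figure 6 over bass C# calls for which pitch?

A#

Counting 5 letter steps above C# lands on A; in F# major, that letter is A#.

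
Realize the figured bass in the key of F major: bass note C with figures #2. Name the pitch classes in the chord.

The written figures #2 are shorthand for 6/4/2: the 6/4 are implied.
A second above C in this key is D, raised to D# by the sharp.
A fourth above C in this key is F.
A sixth above C in this key is A.

C, D#, F, A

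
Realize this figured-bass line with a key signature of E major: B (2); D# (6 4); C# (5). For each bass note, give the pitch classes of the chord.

B, C#, E, G# | D#, G#, B | C#, E, G#

B (6/4/2): B, C#, E, G#.
D# (6/4): D#, G#, B.
C# (5/3): C#, E, G#.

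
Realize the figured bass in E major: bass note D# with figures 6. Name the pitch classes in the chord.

D#, F#, B

The written figures 6 are shorthand for 6/3: the 3 is implied.
A third above D# in this key is F#.
A sixth above D# in this key is B.
Together with the bass D#, this spells B major in first inversion.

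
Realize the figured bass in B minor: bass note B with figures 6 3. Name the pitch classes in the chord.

B, D, G

A third above B in this key is D.
A sixth above B in this key is G.
Together with the bass B, this spells G major in first inversion.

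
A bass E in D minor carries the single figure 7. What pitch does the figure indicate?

D

Counting 6 letter steps above E lands on D; in D minor, that letter is D.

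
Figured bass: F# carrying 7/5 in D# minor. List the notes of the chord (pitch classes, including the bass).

F#, A#, C#, E#

The written figures 7/5 are shorthand for 7/5/3: the 3 is implied.
A third above F# in this key is A#.
A fifth above F# in this key is C#.
A seventh above F# in this key is E#.
Together with the bass F#, this spells F# major seventh in root position.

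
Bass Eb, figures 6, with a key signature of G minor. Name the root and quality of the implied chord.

C minor

The figures 6 indicate a triad in first inversion.
In first inversion the root lies a sixth above the bass: a sixth above Eb in G minor is C.
The chord tones are Eb, G, C, giving C minor.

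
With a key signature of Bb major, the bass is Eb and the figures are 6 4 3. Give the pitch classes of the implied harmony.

A third above Eb in this key is G.
A fourth above Eb in this key is A.
A sixth above Eb in this key is C.
Together with the bass Eb, this spells A half-diminished seventh in second inversion.

Eb, G, A, C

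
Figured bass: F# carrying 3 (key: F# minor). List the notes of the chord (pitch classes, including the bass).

The written figures 3 are shorthand for 5/3: the 5 is implied.
A third above F# in this key is A.
A fifth above F# in this key is C#.
Together with the bass F#, this spells F# minor in root position.

F#, A, C#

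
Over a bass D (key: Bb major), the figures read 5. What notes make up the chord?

D, F, A

The written figures 5 are shorthand for 5/3: the 3 is implied.
A third above D in this key is F.
A fifth above D in this key is A.
Together with the bass D, this spells D minor in root position.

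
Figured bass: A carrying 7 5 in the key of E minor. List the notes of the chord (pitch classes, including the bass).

A, C, E, G

The written figures 7 5 are shorthand for 7/5/3: the 3 is implied.
A third above A in this key is C.
A fifth above A in this key is E.
A seventh above A in this key is G.
Together with the bass A, this spells A minor seventh in root position.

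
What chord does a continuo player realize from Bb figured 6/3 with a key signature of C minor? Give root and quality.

G minor

The figures 6/3 indicate a triad in first inversion.
In first inversion the root lies a sixth above the bass: a sixth above Bb in C minor is G.
The chord tones are Bb, D, G, giving G minor.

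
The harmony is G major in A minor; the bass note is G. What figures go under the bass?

G is the root of G major, so the chord is in root position.
A triad in root position is figured 5/3, conventionally abbreviated (no figures — root-position triad).

no figures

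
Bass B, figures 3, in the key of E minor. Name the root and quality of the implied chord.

The figures 3 indicate a triad in root position.
In root position the bass is the root, so the root is B.
The chord tones are B, D, F#, giving B minor.

B minor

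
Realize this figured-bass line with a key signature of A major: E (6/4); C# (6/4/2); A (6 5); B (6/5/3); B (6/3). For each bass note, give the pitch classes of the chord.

E (6/4): E, A, C#.
C# (6/4/2): C#, D, F#, A.
A (6/5/3): A, C#, E, F#.
B (6/5/3): B, D, F#, G#.
B (6/3): B, D, G#.

E, A, C# | C#, D, F#, A | A, C#, E, F# | B, D, F#, G# | B, D, G#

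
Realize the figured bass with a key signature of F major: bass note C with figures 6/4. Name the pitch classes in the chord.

A fourth above C in this key is F.
A sixth above C in this key is A.
Together with the bass C, this spells F major in second inversion.

C, F, A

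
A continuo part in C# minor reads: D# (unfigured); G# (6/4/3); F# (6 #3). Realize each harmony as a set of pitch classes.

D# (5/3): D#, F#, A.
G# (6/4/3): G#, B, C#, E.
F# (6/#3): F#, A#, D#.

D#, F#, A | G#, B, C#, E | F#, A#, D#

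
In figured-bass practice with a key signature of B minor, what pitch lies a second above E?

Counting 1 letter step above E lands on F; in B minor, that letter is F#.

F#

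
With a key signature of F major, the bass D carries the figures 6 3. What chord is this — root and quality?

Bb major

The figures 6 3 indicate a triad in first inversion.
In first inversion the root lies a sixth above the bass: a sixth above D in F major is Bb.
The chord tones are D, F, Bb, giving Bb major.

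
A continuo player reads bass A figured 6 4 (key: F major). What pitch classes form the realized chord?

A, D, F

A fourth above A in this key is D.
A sixth above A in this key is F.
Together with the bass A, this spells D minor in second inversion.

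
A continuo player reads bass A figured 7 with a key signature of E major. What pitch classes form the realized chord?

A, C#, E, G#

The written figures 7 are shorthand for 7/5/3: the 5/3 are implied.
A third above A in this key is C#.
A fifth above A in this key is E.
A seventh above A in this key is G#.
Together with the bass A, this spells A major seventh in root position.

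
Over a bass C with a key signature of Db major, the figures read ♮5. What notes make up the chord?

C, Eb, G

The written figures ♮5 are shorthand for 5/3: the 3 is implied.
A third above C in this key is Eb.
A fifth above C in this key is Gb, made natural (G) by the ♮ figure.
Together with the bass C, this spells C minor in root position.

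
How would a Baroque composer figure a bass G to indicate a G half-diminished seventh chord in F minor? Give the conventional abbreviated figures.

7

G is the root of G half-diminished seventh, so the chord is in root position.
A seventh chord in root position is figured 7/5/3, conventionally abbreviated 7.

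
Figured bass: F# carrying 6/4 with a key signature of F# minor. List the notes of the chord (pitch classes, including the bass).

A fourth above F# in this key is B.
A sixth above F# in this key is D.
Together with the bass F#, this spells B minor in second inversion.

F#, B, D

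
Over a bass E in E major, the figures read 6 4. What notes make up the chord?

E, A, C#

A fourth above E in this key is A.
A sixth above E in this key is C#.
Together with the bass E, this spells A major in second inversion.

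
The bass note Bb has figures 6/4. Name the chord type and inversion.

Intervals of 6/4 above the bass form a triad; the bass is the fifth, so this is second inversion.

triad, second inversion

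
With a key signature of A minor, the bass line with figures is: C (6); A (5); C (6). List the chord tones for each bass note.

C, E, A | A, C, E | C, E, A

C (6/3): C, E, A.
A (5/3): A, C, E.
C (6/3): C, E, A.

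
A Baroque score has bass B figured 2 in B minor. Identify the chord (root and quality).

C# half-diminished seventh

The figures 2 indicate a seventh chord in third inversion.
In third inversion the root lies a second above the bass: a second above B in B minor is C#.
The chord tones are B, C#, E, G, giving C# half-diminished seventh.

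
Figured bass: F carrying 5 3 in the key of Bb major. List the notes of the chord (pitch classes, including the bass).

A third above F in this key is A.
A fifth above F in this key is C.
Together with the bass F, this spells F major in root position.

F, A, C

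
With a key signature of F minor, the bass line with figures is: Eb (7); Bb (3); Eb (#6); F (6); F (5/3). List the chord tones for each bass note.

Eb (7/5/3): Eb, G, Bb, Db.
Bb (5/3): Bb, Db, F.
Eb (#6/3): Eb, G, C#.
F (6/3): F, Ab, Db.
F (5/3): F, Ab, C.

Eb, G, Bb, Db | Bb, Db, F | Eb, G, C# | F, Ab, Db | F, Ab, C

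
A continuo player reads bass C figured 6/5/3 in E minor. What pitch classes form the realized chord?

A third above C in this key is E.
A fifth above C in this key is G.
A sixth above C in this key is A.
Together with the bass C, this spells A minor seventh in first inversion.

C, E, G, A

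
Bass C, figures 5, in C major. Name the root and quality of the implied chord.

The figures 5 indicate a triad in root position.
In root position the bass is the root, so the root is C.
The chord tones are C, E, G, giving C major.

C major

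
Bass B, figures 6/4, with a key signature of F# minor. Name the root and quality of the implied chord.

E major

The figures 6/4 indicate a triad in second inversion.
In second inversion the root lies a fourth above the bass: a fourth above B in F# minor is E.
The chord tones are B, E, G#, giving E major.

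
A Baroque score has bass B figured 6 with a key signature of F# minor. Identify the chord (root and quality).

The figures 6 indicate a triad in first inversion.
In first inversion the root lies a sixth above the bass: a sixth above B in F# minor is G#.
The chord tones are B, D, G#, giving G# diminished.

G# diminished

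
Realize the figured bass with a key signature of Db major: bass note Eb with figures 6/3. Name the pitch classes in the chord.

A third above Eb in this key is Gb.
A sixth above Eb in this key is C.
Together with the bass Eb, this spells C diminished in first inversion.

Eb, Gb, C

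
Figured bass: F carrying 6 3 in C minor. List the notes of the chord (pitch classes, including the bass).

A third above F in this key is Ab.
A sixth above F in this key is D.
Together with the bass F, this spells D diminished in first inversion.

F, Ab, D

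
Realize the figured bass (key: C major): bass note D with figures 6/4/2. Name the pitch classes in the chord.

A second above D in this key is E.
A fourth above D in this key is G.
A sixth above D in this key is B.
Together with the bass D, this spells E minor seventh in third inversion.

D, E, G, B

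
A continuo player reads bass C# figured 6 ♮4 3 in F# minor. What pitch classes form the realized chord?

A third above C# in this key is E.
A fourth above C# in this key is F#, made natural (F) by the ♮ figure.
A sixth above C# in this key is A.
Together with the bass C#, this spells F augmented major seventh in second inversion.

C#, E, F, A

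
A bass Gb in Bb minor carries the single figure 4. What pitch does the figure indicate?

C

Counting 3 letter steps above Gb lands on C; in Bb minor, that letter is C.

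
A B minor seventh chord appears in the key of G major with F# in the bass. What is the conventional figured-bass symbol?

4/3

F# is the fifth of B minor seventh, so the chord is in second inversion.
A seventh chord in second inversion is figured 6/4/3, conventionally abbreviated 4/3.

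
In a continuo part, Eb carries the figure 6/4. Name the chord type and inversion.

Intervals of 6/4 above the bass form a triad; the bass is the fifth, so this is second inversion.

triad, second inversion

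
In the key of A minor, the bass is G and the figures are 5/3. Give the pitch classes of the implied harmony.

G, B, D

A third above G in this key is B.
A fifth above G in this key is D.
Together with the bass G, this spells G major in root position.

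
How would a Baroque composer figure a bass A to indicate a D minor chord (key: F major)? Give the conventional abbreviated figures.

A is the fifth of D minor, so the chord is in second inversion.
A triad in second inversion is figured 6/4, conventionally abbreviated 6/4.

6/4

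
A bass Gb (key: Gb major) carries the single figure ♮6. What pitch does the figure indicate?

E

Counting 5 letter steps above Gb lands on E; in Gb major, that letter is Eb.
The ♮6 figure makes it natural, giving E.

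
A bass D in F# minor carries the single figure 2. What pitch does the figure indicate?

Counting 1 letter step above D lands on E; in F# minor, that letter is E.

E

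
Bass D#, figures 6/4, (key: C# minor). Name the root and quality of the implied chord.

G# minor

The figures 6/4 indicate a triad in second inversion.
In second inversion the root lies a fourth above the bass: a fourth above D# in C# minor is G#.
The chord tones are D#, G#, B, giving G# minor.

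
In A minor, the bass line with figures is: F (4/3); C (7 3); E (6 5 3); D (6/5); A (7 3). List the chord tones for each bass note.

F (6/4/3): F, A, B, D.
C (7/5/3): C, E, G, B.
E (6/5/3): E, G, B, C.
D (6/5/3): D, F, A, B.
A (7/5/3): A, C, E, G.

F, A, B, D | C, E, G, B | E, G, B, C | D, F, A, B | A, C, E, G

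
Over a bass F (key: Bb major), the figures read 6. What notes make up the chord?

F, A, D

The written figures 6 are shorthand for 6/3: the 3 is implied.
A third above F in this key is A.
A sixth above F in this key is D.
Together with the bass F, this spells D minor in first inversion.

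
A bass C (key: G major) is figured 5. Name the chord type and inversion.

triad, root position

5 is shorthand for 5/3.
Intervals of 5/3 above the bass form a triad; the bass is the root, so this is root position.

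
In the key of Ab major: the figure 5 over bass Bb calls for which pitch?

Counting 4 letter steps above Bb lands on F; in Ab major, that letter is F.

F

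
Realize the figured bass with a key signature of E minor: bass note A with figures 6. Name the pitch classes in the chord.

The written figures 6 are shorthand for 6/3: the 3 is implied.
A third above A in this key is C.
A sixth above A in this key is F#.
Together with the bass A, this spells F# diminished in first inversion.

A, C, F#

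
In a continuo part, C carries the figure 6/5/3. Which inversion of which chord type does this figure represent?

Intervals of 6/5/3 above the bass form a seventh chord; the bass is the third, so this is first inversion.

seventh chord, first inversion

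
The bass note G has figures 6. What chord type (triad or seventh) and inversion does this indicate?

6 is shorthand for 6/3.
Intervals of 6/3 above the bass form a triad; the bass is the third, so this is first inversion.

triad, first inversion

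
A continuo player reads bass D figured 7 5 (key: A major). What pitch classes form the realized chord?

The written figures 7 5 are shorthand for 7/5/3: the 3 is implied.
A third above D in this key is F#.
A fifth above D in this key is A.
A seventh above D in this key is C#.
Together with the bass D, this spells D major seventh in root position.

D, F#, A, C#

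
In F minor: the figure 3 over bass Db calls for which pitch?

F

Counting 2 letter steps above Db lands on F; in F minor, that letter is F.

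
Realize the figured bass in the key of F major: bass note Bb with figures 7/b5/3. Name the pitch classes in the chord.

Bb, D, Fb, A

A third above Bb in this key is D.
A fifth above Bb in this key is F, lowered to Fb by the flat.
A seventh above Bb in this key is A.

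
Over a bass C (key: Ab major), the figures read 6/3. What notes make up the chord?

A third above C in this key is Eb.
A sixth above C in this key is Ab.
Together with the bass C, this spells Ab major in first inversion.

C, Eb, Ab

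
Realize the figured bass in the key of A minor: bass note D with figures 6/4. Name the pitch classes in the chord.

A fourth above D in this key is G.
A sixth above D in this key is B.
Together with the bass D, this spells G major in second inversion.

D, G, B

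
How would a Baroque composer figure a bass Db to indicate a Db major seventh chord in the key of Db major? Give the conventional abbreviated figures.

Db is the root of Db major seventh, so the chord is in root position.
A seventh chord in root position is figured 7/5/3, conventionally abbreviated 7.

7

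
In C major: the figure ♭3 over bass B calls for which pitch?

Counting 2 letter steps above B lands on D; in C major, that letter is D.
The b3 figure lowers it a semitone, giving Db.

Db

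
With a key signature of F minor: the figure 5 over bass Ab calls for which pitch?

Counting 4 letter steps above Ab lands on E; in F minor, that letter is Eb.

Eb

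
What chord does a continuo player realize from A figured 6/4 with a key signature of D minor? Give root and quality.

The figures 6/4 indicate a triad in second inversion.
In second inversion the root lies a fourth above the bass: a fourth above A in D minor is D.
The chord tones are A, D, F, giving D minor.

D minor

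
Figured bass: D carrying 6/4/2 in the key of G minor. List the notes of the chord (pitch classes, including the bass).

D, Eb, G, Bb

A second above D in this key is Eb.
A fourth above D in this key is G.
A sixth above D in this key is Bb.
Together with the bass D, this spells Eb major seventh in third inversion.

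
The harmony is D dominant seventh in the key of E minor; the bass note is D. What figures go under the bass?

7

D is the root of D dominant seventh, so the chord is in root position.
A seventh chord in root position is figured 7/5/3, conventionally abbreviated 7.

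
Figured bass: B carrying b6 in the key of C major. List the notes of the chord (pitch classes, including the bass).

B, D, Gb

The written figures b6 are shorthand for 6/3: the 3 is implied.
A third above B in this key is D.
A sixth above B in this key is G, lowered to Gb by the flat.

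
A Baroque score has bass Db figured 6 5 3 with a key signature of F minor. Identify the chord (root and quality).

The figures 6 5 3 indicate a seventh chord in first inversion.
In first inversion the root lies a sixth above the bass: a sixth above Db in F minor is Bb.
The chord tones are Db, F, Ab, Bb, giving Bb minor seventh.

Bb minor seventh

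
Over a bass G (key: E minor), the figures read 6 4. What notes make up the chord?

G, C, E

A fourth above G in this key is C.
A sixth above G in this key is E.
Together with the bass G, this spells C major in second inversion.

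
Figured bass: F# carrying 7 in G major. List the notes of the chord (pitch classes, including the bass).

F#, A, C, E

The written figures 7 are shorthand for 7/5/3: the 5/3 are implied.
A third above F# in this key is A.
A fifth above F# in this key is C.
A seventh above F# in this key is E.
Together with the bass F#, this spells F# half-diminished seventh in root position.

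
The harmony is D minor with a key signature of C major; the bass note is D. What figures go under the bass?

no figures

D is the root of D minor, so the chord is in root position.
A triad in root position is figured 5/3, conventionally abbreviated (no figures — root-position triad).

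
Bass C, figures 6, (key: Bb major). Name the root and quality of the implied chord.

The figures 6 indicate a triad in first inversion.
In first inversion the root lies a sixth above the bass: a sixth above C in Bb major is A.
The chord tones are C, Eb, A, giving A diminished.

A diminished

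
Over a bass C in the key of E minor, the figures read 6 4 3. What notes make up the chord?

A third above C in this key is E.
A fourth above C in this key is F#.
A sixth above C in this key is A.
Together with the bass C, this spells F# half-diminished seventh in second inversion.

C, E, F#, A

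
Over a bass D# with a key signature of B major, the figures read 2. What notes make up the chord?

The written figures 2 are shorthand for 6/4/2: the 6/4 are implied.
A second above D# in this key is E.
A fourth above D# in this key is G#.
A sixth above D# in this key is B.
Together with the bass D#, this spells E major seventh in third inversion.

D#, E, G#, B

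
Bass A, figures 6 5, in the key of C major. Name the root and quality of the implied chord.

F major seventh

The figures 6 5 indicate a seventh chord in first inversion.
In first inversion the root lies a sixth above the bass: a sixth above A in C major is F.
The chord tones are A, C, E, F, giving F major seventh.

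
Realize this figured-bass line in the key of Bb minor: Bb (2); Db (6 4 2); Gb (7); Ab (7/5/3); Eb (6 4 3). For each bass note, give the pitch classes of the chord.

Bb, C, Eb, Gb | Db, Eb, Gb, Bb | Gb, Bb, Db, F | Ab, C, Eb, Gb | Eb, Gb, Ab, C

Bb (6/4/2): Bb, C, Eb, Gb.
Db (6/4/2): Db, Eb, Gb, Bb.
Gb (7/5/3): Gb, Bb, Db, F.
Ab (7/5/3): Ab, C, Eb, Gb.
Eb (6/4/3): Eb, Gb, Ab, C.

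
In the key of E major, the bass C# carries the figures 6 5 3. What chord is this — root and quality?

The figures 6 5 3 indicate a seventh chord in first inversion.
In first inversion the root lies a sixth above the bass: a sixth above C# in E major is A.
The chord tones are C#, E, G#, A, giving A major seventh.

A major seventh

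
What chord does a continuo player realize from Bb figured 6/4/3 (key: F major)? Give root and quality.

E half-diminished seventh

The figures 6/4/3 indicate a seventh chord in second inversion.
In second inversion the root lies a fourth above the bass: a fourth above Bb in F major is E.
The chord tones are Bb, D, E, G, giving E half-diminished seventh.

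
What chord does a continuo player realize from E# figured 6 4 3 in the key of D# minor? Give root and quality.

The figures 6 4 3 indicate a seventh chord in second inversion.
In second inversion the root lies a fourth above the bass: a fourth above E# in D# minor is A#.
The chord tones are E#, G#, A#, C#, giving A# minor seventh.

A# minor seventh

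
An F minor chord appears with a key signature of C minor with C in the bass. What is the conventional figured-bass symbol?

C is the fifth of F minor, so the chord is in second inversion.
A triad in second inversion is figured 6/4, conventionally abbreviated 6/4.

6/4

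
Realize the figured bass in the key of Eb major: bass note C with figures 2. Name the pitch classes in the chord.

C, D, F, Ab

The written figures 2 are shorthand for 6/4/2: the 6/4 are implied.
A second above C in this key is D.
A fourth above C in this key is F.
A sixth above C in this key is Ab.
Together with the bass C, this spells D half-diminished seventh in third inversion.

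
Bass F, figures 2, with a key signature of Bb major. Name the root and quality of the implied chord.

The figures 2 indicate a seventh chord in third inversion.
In third inversion the root lies a second above the bass: a second above F in Bb major is G.
The chord tones are F, G, Bb, D, giving G minor seventh.

G minor seventh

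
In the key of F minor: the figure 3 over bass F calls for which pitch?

Counting 2 letter steps above F lands on A; in F minor, that letter is Ab.

Ab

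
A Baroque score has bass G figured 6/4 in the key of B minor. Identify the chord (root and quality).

C# diminished

The figures 6/4 indicate a triad in second inversion.
In second inversion the root lies a fourth above the bass: a fourth above G in B minor is C#.
The chord tones are G, C#, E, giving C# diminished.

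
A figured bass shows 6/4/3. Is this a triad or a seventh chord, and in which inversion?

seventh chord, second inversion

Intervals of 6/4/3 above the bass form a seventh chord; the bass is the fifth, so this is second inversion.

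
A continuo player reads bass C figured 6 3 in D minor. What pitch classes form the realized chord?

A third above C in this key is E.
A sixth above C in this key is A.
Together with the bass C, this spells A minor in first inversion.

C, E, A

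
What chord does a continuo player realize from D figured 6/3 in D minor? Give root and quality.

Bb major

The figures 6/3 indicate a triad in first inversion.
In first inversion the root lies a sixth above the bass: a sixth above D in D minor is Bb.
The chord tones are D, F, Bb, giving Bb major.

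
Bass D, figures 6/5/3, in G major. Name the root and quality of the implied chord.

The figures 6/5/3 indicate a seventh chord in first inversion.
In first inversion the root lies a sixth above the bass: a sixth above D in G major is B.
The chord tones are D, F#, A, B, giving B minor seventh.

B minor seventh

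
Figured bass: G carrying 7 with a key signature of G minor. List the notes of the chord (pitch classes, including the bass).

G, Bb, D, F

The written figures 7 are shorthand for 7/5/3: the 5/3 are implied.
A third above G in this key is Bb.
A fifth above G in this key is D.
A seventh above G in this key is F.
Together with the bass G, this spells G minor seventh in root position.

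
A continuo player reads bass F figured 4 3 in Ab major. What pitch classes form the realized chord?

The written figures 4 3 are shorthand for 6/4/3: the 6 is implied.
A third above F in this key is Ab.
A fourth above F in this key is Bb.
A sixth above F in this key is Db.
Together with the bass F, this spells Bb minor seventh in second inversion.

F, Ab, Bb, Db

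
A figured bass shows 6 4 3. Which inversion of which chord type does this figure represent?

seventh chord, second inversion

Intervals of 6/4/3 above the bass form a seventh chord; the bass is the fifth, so this is second inversion.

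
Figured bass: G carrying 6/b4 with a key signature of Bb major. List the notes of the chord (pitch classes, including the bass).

G, Cb, Eb

A fourth above G in this key is C, lowered to Cb by the flat.
A sixth above G in this key is Eb.
Together with the bass G, this spells Cb augmented in second inversion.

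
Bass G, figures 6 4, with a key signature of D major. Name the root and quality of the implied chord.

The figures 6 4 indicate a triad in second inversion.
In second inversion the root lies a fourth above the bass: a fourth above G in D major is C#.
The chord tones are G, C#, E, giving C# diminished.

C# diminished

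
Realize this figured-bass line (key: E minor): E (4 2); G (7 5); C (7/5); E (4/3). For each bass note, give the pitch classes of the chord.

E, F#, A, C | G, B, D, F# | C, E, G, B | E, G, A, C

E (6/4/2): E, F#, A, C.
G (7/5/3): G, B, D, F#.
C (7/5/3): C, E, G, B.
E (6/4/3): E, G, A, C.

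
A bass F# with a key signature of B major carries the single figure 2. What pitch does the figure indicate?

G#

Counting 1 letter step above F# lands on G; in B major, that letter is G#.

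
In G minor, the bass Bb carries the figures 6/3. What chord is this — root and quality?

G minor

The figures 6/3 indicate a triad in first inversion.
In first inversion the root lies a sixth above the bass: a sixth above Bb in G minor is G.
The chord tones are Bb, D, G, giving G minor.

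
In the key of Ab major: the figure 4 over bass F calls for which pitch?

Bb

Counting 3 letter steps above F lands on B; in Ab major, that letter is Bb.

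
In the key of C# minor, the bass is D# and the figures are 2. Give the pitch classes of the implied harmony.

The written figures 2 are shorthand for 6/4/2: the 6/4 are implied.
A second above D# in this key is E.
A fourth above D# in this key is G#.
A sixth above D# in this key is B.
Together with the bass D#, this spells E major seventh in third inversion.

D#, E, G#, B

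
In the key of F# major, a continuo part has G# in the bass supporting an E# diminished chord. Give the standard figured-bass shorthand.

6

G# is the third of E# diminished, so the chord is in first inversion.
A triad in first inversion is figured 6/3, conventionally abbreviated 6.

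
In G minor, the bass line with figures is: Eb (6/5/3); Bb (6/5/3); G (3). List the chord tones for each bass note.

Eb, G, Bb, C | Bb, D, F, G | G, Bb, D

Eb (6/5/3): Eb, G, Bb, C.
Bb (6/5/3): Bb, D, F, G.
G (5/3): G, Bb, D.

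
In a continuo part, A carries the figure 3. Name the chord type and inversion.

triad, root position

3 is shorthand for 5/3.
Intervals of 5/3 above the bass form a triad; the bass is the root, so this is root position.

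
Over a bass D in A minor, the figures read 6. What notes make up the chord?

The written figures 6 are shorthand for 6/3: the 3 is implied.
A third above D in this key is F.
A sixth above D in this key is B.
Together with the bass D, this spells B diminished in first inversion.

D, F, B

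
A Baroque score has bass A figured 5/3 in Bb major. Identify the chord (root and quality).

A diminished

The figures 5/3 indicate a triad in root position.
In root position the bass is the root, so the root is A.
The chord tones are A, C, Eb, giving A diminished.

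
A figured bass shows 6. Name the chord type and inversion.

6 is shorthand for 6/3.
Intervals of 6/3 above the bass form a triad; the bass is the third, so this is first inversion.

triad, first inversion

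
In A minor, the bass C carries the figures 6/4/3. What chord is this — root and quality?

The figures 6/4/3 indicate a seventh chord in second inversion.
In second inversion the root lies a fourth above the bass: a fourth above C in A minor is F.
The chord tones are C, E, F, A, giving F major seventh.

F major seventh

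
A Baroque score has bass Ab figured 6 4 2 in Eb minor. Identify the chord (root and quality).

Bb minor seventh

The figures 6 4 2 indicate a seventh chord in third inversion.
In third inversion the root lies a second above the bass: a second above Ab in Eb minor is Bb.
The chord tones are Ab, Bb, Db, F, giving Bb minor seventh.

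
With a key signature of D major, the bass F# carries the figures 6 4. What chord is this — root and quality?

The figures 6 4 indicate a triad in second inversion.
In second inversion the root lies a fourth above the bass: a fourth above F# in D major is B.
The chord tones are F#, B, D, giving B minor.

B minor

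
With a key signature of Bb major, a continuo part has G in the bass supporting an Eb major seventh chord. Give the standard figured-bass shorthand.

G is the third of Eb major seventh, so the chord is in first inversion.
A seventh chord in first inversion is figured 6/5/3, conventionally abbreviated 6/5.

6/5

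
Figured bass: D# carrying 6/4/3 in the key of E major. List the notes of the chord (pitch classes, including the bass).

D#, F#, G#, B

A third above D# in this key is F#.
A fourth above D# in this key is G#.
A sixth above D# in this key is B.
Together with the bass D#, this spells G# minor seventh in second inversion.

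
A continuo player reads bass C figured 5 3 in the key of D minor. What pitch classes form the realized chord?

C, E, G

A third above C in this key is E.
A fifth above C in this key is G.
Together with the bass C, this spells C major in root position.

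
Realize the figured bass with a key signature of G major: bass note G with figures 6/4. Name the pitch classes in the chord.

G, C, E

A fourth above G in this key is C.
A sixth above G in this key is E.
Together with the bass G, this spells C major in second inversion.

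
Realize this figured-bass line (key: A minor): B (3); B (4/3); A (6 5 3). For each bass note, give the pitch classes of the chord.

B (5/3): B, D, F.
B (6/4/3): B, D, E, G.
A (6/5/3): A, C, E, F.

B, D, F | B, D, E, G | A, C, E, F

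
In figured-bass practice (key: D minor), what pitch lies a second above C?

D

Counting 1 letter step above C lands on D; in D minor, that letter is D.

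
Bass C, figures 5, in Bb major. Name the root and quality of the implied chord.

C minor

The figures 5 indicate a triad in root position.
In root position the bass is the root, so the root is C.
The chord tones are C, Eb, G, giving C minor.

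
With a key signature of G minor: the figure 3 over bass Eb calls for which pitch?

Counting 2 letter steps above Eb lands on G; in G minor, that letter is G.

G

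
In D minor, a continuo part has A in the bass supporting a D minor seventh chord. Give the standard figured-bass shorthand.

4/3

A is the fifth of D minor seventh, so the chord is in second inversion.
A seventh chord in second inversion is figured 6/4/3, conventionally abbreviated 4/3.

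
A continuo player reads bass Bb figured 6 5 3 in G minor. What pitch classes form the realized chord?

A third above Bb in this key is D.
A fifth above Bb in this key is F.
A sixth above Bb in this key is G.
Together with the bass Bb, this spells G minor seventh in first inversion.

Bb, D, F, G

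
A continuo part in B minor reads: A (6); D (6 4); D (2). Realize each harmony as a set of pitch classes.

A, C#, F# | D, G, B | D, E, G, B

A (6/3): A, C#, F#.
D (6/4): D, G, B.
D (6/4/2): D, E, G, B.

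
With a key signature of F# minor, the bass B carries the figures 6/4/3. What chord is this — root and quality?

The figures 6/4/3 indicate a seventh chord in second inversion.
In second inversion the root lies a fourth above the bass: a fourth above B in F# minor is E.
The chord tones are B, D, E, G#, giving E dominant seventh.

E dominant seventh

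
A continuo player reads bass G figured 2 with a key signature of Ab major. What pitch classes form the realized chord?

The written figures 2 are shorthand for 6/4/2: the 6/4 are implied.
A second above G in this key is Ab.
A fourth above G in this key is C.
A sixth above G in this key is Eb.
Together with the bass G, this spells Ab major seventh in third inversion.

G, Ab, C, Eb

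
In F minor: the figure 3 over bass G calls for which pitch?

Counting 2 letter steps above G lands on B; in F minor, that letter is Bb.

Bb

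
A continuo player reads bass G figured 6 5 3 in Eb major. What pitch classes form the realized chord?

A third above G in this key is Bb.
A fifth above G in this key is D.
A sixth above G in this key is Eb.
Together with the bass G, this spells Eb major seventh in first inversion.

G, Bb, D, Eb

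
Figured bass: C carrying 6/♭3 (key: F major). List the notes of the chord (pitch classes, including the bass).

A third above C in this key is E, lowered to Eb by the flat.
A sixth above C in this key is A.
Together with the bass C, this spells A diminished in first inversion.

C, Eb, A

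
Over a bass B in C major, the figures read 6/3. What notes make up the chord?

A third above B in this key is D.
A sixth above B in this key is G.
Together with the bass B, this spells G major in first inversion.

B, D, G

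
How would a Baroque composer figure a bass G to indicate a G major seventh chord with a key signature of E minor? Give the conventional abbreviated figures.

G is the root of G major seventh, so the chord is in root position.
A seventh chord in root position is figured 7/5/3, conventionally abbreviated 7.

7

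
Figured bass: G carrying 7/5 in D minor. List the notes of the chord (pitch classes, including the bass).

The written figures 7/5 are shorthand for 7/5/3: the 3 is implied.
A third above G in this key is Bb.
A fifth above G in this key is D.
A seventh above G in this key is F.
Together with the bass G, this spells G minor seventh in root position.

G, Bb, D, F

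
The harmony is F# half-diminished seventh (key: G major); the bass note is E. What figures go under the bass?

4/2

E is the seventh of F# half-diminished seventh, so the chord is in third inversion.
A seventh chord in third inversion is figured 6/4/2, conventionally abbreviated 4/2.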